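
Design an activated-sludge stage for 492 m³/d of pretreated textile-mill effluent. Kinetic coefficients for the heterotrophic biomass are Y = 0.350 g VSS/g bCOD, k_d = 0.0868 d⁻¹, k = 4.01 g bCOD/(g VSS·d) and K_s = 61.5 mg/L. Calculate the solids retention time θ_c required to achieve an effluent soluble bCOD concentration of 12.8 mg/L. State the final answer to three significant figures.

θ_c ≈ 6.45 d

Specific growth rate at S = 12.8 mg/L: μ = YkS/(K_s+S) = 0.350·4.01·12.8/(61.5+12.8) = 0.2418 d⁻¹.
θ_c = 1/(μ − k_d) = 1/(0.2418 − 0.0868) = 1/0.1550 = 6.452 d.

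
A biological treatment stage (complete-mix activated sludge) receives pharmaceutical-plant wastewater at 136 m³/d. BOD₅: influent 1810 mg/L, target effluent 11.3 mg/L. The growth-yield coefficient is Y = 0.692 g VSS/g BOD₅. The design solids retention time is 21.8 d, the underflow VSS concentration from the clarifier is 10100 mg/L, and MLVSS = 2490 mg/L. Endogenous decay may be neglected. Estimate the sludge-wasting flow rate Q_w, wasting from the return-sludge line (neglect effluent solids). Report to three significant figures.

Q_w ≈ 16.8 m³/d

V·X = Y·Q·ΔS·θ_c gives V = 0.692 × 136 × (1810 − 11.3) × 21.8 / 2490 = 1482 m³.
Q_w = (V·X)/(θ_c X_r) = 1482 × 2490 / (21.8 × 10100) = 16.76 m³/d.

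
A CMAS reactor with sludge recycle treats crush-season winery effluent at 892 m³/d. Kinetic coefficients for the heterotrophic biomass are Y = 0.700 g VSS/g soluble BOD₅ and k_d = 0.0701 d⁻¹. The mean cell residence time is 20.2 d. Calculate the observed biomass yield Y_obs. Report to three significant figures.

Observed yield with endogenous decay: Y_obs = Y / (1 + k_d·θ_c) = 0.700 / (1 + 0.0701 × 20.2) = 0.700 / 2.416 = 0.2897 g VSS/g soluble BOD₅.

Y_obs ≈ 0.290 g VSS/g soluble BOD₅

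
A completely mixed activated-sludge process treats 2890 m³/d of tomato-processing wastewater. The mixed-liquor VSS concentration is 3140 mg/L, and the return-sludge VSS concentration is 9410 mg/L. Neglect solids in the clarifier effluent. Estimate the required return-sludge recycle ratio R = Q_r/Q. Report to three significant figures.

R ≈ 0.501

R = Q_r/Q = X/(X_r − X) = 3140 / (9410 − 3140) = 0.5008.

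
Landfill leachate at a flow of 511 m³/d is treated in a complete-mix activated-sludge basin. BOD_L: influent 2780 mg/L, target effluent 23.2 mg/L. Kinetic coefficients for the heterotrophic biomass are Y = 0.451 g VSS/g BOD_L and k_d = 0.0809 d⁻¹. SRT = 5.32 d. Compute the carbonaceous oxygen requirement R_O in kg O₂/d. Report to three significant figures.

R_O ≈ 778 kg O₂/d

Correct the yield for decay: Y_obs = Y/(1 + k_d θ_c) = 0.451 / (1 + 0.0809 × 5.32) = 0.451 / 1.430 = 0.3153.
Q·(S₀ − S) = 511 × (2780 − 23.2) × 10⁻³ = 1409 kg/d removed.
P_X = Y_obs·Q·(S₀ − S) = 0.3153 × 1409 = 444.2 kg VSS/d.
R_O = Q·(S₀ − S) − 1.42·P_X = 1409 − 1.42 × 444.2 = 778.0 kg O₂/d.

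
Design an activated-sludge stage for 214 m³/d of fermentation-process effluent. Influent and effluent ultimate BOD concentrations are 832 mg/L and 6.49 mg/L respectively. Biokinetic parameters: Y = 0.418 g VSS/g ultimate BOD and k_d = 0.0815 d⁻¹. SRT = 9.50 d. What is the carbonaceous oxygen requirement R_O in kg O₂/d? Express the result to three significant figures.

R_O ≈ 118 kg O₂/d

Observed yield with endogenous decay: Y_obs = Y / (1 + k_d·θ_c) = 0.418 / (1 + 0.0815 × 9.50) = 0.418 / 1.774 = 0.2356 g VSS/g ultimate BOD.
Mass of ultimate BOD removed per day: Q(S₀ − S) = 214 × 825.5 g/m³ = 176.7 kg/d.
P_X = Y_obs·Q·(S₀ − S) = 0.2356 × 176.7 = 41.62 kg VSS/d.
R_O = Q·ΔS − 1.42 P_X = 176.7 − 59.10 = 117.6 kg O₂/d.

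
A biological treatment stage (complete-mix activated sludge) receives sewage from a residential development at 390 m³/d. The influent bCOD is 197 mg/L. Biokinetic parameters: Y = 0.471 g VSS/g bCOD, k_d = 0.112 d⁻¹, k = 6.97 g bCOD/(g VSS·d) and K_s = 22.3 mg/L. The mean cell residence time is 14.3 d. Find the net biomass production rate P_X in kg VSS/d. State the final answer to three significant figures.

For a completely mixed reactor with recycle the Lawrence–McCarty relation gives S = K_s·(1 + k_d·θ_c) / [θ_c·(Y·k − k_d) − 1] = 22.3 × (1 + 0.112 × 14.3) / [14.3 × (0.471 × 6.97 − 0.112) − 1] = 58.02 / 44.34 = 1.308 mg/L.
Observed yield with endogenous decay: Y_obs = Y / (1 + k_d·θ_c) = 0.471 / (1 + 0.112 × 14.3) = 0.471 / 2.602 = 0.1810 g VSS/g bCOD.
Q·(S₀ − S) = 390 × (197 − 1.31) × 10⁻³ = 76.32 kg/d removed.
So the net sludge growth is P_X = 0.1810 × 76.32 = 13.82 kg VSS/d.

P_X ≈ 13.8 kg VSS/d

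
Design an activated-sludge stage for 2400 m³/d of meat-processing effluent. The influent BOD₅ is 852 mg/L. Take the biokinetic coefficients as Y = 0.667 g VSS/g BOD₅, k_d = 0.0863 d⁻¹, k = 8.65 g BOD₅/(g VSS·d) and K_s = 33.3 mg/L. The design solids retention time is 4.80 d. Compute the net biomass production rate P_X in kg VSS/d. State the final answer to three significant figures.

Effluent substrate depends only on kinetics and SRT: S = K_s(1 + k_d θ_c) / [θ_c(Yk − k_d) − 1] = 33.3 × (1 + 0.0863 × 4.80) / [4.80 × (0.667 × 8.65 − 0.0863) − 1] = 47.09 / 26.28 = 1.792 mg/L.
Y_obs = Y / (1 + k_d θ_c) = 0.667 / (1 + 0.0863 × 4.80) = 0.667 / 1.414 = 0.4716.
Q·(S₀ − S) = 2400 × (852 − 1.79) × 10⁻³ = 2041 kg/d removed.
Net biomass production P_X = Y_obs × Q·(S₀ − S) = 0.4716 × 2041 = 962.4 kg VSS/d.

P_X ≈ 962 kg VSS/d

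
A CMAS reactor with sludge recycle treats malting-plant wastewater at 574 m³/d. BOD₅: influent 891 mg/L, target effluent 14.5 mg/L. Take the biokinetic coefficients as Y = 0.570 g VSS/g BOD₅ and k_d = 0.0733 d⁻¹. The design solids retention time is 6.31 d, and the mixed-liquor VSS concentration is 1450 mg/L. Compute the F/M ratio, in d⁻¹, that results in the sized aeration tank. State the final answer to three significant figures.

Rearranging the biomass balance for a CMAS with decay, V = Y·Q·ΔS·θ_c / [X·(1+k_d θ_c)] = 0.570 × 574 × (891 − 14.5) × 6.31 / [1450 × (1 + 0.0733 × 6.31)] = 1.81×10^6 / 2121 = 853.3 m³.
Food-to-microorganism ratio F/M = Q S₀ / (V X) = 574 × 891 / (853.3 × 1450) = 0.4134 d⁻¹.

F/M ≈ 0.413 d⁻¹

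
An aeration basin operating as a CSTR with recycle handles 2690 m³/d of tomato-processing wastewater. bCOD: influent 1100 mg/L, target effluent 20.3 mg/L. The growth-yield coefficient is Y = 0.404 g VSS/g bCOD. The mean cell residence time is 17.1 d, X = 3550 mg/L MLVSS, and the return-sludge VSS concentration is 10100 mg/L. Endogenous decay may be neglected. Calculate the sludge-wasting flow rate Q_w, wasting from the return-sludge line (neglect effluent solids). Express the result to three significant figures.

Q_w ≈ 116 m³/d

With k_d = 0 the design equation reduces to V = Y Q (S₀−S) θ_c / X = 0.404 × 2690 × (1100 − 20.3) × 17.1 / 3550 = 5652 m³.
θ_c = V·X/(Q_w·X_r) when wasting from the recycle, so Q_w = V·X/(θ_c·X_r) = 5652 × 3550 / (17.1 × 10100) = 116.2 m³/d.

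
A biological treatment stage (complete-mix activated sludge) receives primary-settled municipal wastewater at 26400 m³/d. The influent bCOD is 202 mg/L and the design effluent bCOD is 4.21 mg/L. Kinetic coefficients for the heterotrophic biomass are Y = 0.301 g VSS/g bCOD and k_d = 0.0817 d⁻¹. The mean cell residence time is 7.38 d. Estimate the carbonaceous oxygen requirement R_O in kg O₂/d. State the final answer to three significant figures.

R_O ≈ 3830 kg O₂/d

The observed yield is Y_obs = Y/(1 + k_d·θ_c) = 0.301 / (1 + 0.0817 × 7.38) = 0.301 / 1.603 = 0.1878 g VSS per g bCOD removed.
Q·(S₀ − S) = 26400 × (202 − 4.21) × 10⁻³ = 5222 kg/d removed.
Net sludge production P_X = 0.1878 × 5222 = 980.5 kg VSS/d.
Carbonaceous O₂ demand = substrate oxidised − cell-mass equivalent = 5222 − 1.42 × 980.5 = 3829 kg O₂/d.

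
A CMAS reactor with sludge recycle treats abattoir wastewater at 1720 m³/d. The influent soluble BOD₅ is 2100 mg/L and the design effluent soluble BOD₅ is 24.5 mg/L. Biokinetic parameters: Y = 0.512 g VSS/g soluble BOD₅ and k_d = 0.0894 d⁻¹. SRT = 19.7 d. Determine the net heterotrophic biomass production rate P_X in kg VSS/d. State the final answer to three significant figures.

Y_obs = Y / (1 + k_d θ_c) = 0.512 / (1 + 0.0894 × 19.7) = 0.512 / 2.761 = 0.1854.
Q·(S₀ − S) = 1720 × (2100 − 24.5) × 10⁻³ = 3570 kg/d removed.
Net biomass production P_X = Y_obs × Q·(S₀ − S) = 0.1854 × 3570 = 662.0 kg VSS/d.

P_X ≈ 662 kg VSS/d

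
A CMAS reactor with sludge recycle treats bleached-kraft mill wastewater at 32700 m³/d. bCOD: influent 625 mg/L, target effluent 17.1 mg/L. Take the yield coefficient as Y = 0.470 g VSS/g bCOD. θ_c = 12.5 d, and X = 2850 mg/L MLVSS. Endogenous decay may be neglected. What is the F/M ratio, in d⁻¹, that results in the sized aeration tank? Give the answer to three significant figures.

V·X = Y·Q·ΔS·θ_c gives V = 0.470 × 32700 × (625 − 17.1) × 12.5 / 2850 = 40977 m³.
F/M = Q·S₀ / (V·X) = 32700 × 625 / (40977 × 2850) = 0.1750 g bCOD·(g VSS·d)⁻¹.

F/M ≈ 0.175 d⁻¹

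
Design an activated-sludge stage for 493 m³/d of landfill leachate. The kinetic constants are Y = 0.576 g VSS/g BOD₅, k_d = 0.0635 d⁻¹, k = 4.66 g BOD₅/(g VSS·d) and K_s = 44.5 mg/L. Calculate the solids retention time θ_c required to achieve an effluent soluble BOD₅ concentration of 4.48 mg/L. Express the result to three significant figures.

θ_c ≈ 5.49 d

From 1/θ_c = Y·k·S/(K_s + S) − k_d: Y·k·S/(K_s+S) = 0.576 × 4.66 × 4.48 / (44.5 + 4.48) = 0.2455 d⁻¹.
Then 1/θ_c = μ − k_d = 0.2455 − 0.0635 = 0.1820 d⁻¹, giving θ_c = 5.494 d.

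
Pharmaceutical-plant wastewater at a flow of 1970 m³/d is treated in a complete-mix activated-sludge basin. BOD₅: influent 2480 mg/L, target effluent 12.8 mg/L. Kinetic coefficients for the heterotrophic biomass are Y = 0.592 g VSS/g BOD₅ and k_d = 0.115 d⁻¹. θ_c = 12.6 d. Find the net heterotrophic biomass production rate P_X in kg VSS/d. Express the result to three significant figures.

Y_obs = Y / (1 + k_d θ_c) = 0.592 / (1 + 0.115 × 12.6) = 0.592 / 2.449 = 0.2417.
ΔS = 2480 − 12.8 = 2467 mg/L, so the substrate removal rate is 1970 × 2467/1000 = 4860 kg BOD₅/d.
P_X = Y_obs · Q(S₀ − S) = 0.2417 × 4860 = 1175 kg VSS/d.

P_X ≈ 1170 kg VSS/d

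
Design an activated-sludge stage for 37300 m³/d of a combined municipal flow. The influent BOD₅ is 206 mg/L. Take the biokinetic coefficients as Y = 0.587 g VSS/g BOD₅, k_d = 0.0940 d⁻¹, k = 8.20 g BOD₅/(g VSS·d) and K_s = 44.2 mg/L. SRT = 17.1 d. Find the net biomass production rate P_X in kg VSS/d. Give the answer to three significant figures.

P_X ≈ 1720 kg VSS/d

For a completely mixed reactor with recycle the Lawrence–McCarty relation gives S = K_s·(1 + k_d·θ_c) / [θ_c·(Y·k − k_d) − 1] = 44.2 × (1 + 0.0940 × 17.1) / [17.1 × (0.587 × 8.20 − 0.0940) − 1] = 115.2 / 79.70 = 1.446 mg/L.
Y_obs = Y / (1 + k_d θ_c) = 0.587 / (1 + 0.0940 × 17.1) = 0.587 / 2.607 = 0.2251.
Q·(S₀ − S) = 37300 × (206 − 1.45) × 10⁻³ = 7630 kg/d removed.
Biomass produced: P_X = Y_obs·Q·ΔS = 0.2251 × 7630 ≈ 1718 kg VSS/d.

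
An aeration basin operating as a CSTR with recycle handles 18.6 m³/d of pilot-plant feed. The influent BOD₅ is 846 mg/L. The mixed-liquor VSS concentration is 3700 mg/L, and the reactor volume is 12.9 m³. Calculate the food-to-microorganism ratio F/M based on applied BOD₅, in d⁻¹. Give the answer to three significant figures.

F/M = Q·S₀ / (V·X) = 18.6 × 846 / (12.90 × 3700) = 0.3297 g BOD₅·(g VSS·d)⁻¹.

F/M ≈ 0.330 d⁻¹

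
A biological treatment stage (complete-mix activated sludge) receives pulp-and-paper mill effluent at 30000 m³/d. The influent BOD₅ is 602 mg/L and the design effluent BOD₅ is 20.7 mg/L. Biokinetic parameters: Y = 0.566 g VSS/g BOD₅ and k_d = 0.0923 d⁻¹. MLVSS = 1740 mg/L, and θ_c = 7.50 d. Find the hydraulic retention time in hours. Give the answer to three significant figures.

From the SRT design equation V = Y Q (S₀−S) θ_c / [X (1 + k_d θ_c)] = 0.566 × 30000 × (602 − 20.7) × 7.50 / [1740 × (1 + 0.0923 × 7.50)] = 7.4×10^7 / 2945 = 25141 m³.
τ = V/Q = 25141/30000 = 0.8380 d, or 20.11 h.

τ ≈ 20.1 h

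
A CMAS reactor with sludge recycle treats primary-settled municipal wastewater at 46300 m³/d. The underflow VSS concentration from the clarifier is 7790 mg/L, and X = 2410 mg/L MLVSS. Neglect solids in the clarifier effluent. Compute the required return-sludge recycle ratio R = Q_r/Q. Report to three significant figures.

Solids balance on the clarifier gives (1+R)X = R·X_r, so R = X/(X_r − X) = 2410 / (7790 − 2410) = 0.4480.

R ≈ 0.448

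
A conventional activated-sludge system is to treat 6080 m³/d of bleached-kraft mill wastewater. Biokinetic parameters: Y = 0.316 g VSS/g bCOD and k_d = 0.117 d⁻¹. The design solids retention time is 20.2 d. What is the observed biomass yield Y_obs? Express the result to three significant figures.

Y_obs ≈ 0.0940 g VSS/g bCOD

Y_obs = Y / (1 + k_d θ_c) = 0.316 / (1 + 0.117 × 20.2) = 0.316 / 3.363 = 0.09395.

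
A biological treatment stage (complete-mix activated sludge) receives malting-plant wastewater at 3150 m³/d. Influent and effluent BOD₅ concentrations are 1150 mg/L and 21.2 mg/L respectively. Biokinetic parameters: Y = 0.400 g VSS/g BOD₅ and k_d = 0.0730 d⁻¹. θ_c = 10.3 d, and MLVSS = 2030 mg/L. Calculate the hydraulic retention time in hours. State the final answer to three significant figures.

Rearranging the biomass balance for a CMAS with decay, V = Y·Q·ΔS·θ_c / [X·(1+k_d θ_c)] = 0.400 × 3150 × (1150 − 21.2) × 10.3 / [2030 × (1 + 0.0730 × 10.3)] = 1.46×10^7 / 3556 = 4119 m³.
τ = V/Q = 4119/3150 = 1.308 d, or 31.38 h.

τ ≈ 31.4 h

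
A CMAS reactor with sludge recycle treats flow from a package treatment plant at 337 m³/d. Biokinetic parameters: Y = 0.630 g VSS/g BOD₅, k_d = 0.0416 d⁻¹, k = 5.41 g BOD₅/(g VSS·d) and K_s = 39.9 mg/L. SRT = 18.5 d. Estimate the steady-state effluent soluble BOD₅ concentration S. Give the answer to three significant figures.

S ≈ 1.15 mg/L

From the Monod/SRT balance for a CMAS, S = K_s·(1+k_d θ_c)/[θ_c·(Y k − k_d) − 1] = 39.9 × (1 + 0.0416 × 18.5) / [18.5 × (0.630 × 5.41 − 0.0416) − 1] = 70.61 / 61.28 = 1.152 mg/L.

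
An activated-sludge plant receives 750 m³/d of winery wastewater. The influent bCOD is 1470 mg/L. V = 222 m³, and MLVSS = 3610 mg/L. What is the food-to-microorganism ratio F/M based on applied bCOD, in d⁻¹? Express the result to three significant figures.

F/M ≈ 1.38 d⁻¹

F/M = applied load / biomass = Q·S₀/(V·X) = 750 × 1470 / (222.0 × 3610) = 1.376 d⁻¹.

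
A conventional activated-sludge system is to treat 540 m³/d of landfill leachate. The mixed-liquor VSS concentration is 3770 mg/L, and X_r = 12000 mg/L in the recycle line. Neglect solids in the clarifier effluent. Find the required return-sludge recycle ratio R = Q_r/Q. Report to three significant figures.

Mass balance around the secondary clarifier (neglecting effluent solids): R = X / (X_r − X) = 3770 / (12000 − 3770) = 0.4581.

R ≈ 0.458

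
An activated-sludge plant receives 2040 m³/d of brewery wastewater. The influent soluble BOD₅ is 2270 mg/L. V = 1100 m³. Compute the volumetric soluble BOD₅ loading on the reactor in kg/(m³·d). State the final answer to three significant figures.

L_v = Q S₀ / V = 2040 × 2270 × 10⁻³ / 1100 = 4.210 kg/(m³·d).

L_v ≈ 4.21 kg soluble BOD₅/(m³·d)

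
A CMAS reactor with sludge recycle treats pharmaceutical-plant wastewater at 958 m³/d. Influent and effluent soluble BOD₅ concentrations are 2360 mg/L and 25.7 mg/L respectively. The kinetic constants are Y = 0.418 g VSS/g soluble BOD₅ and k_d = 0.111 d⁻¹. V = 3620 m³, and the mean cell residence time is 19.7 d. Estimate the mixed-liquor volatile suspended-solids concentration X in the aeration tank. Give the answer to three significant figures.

X ≈ 1600 mg/L

X = Y·Q·ΔS·θ_c / [V·(1 + k_d θ_c)] = 0.418 × 958 × (2360 − 25.7) × 19.7 / [3620 × (1 + 0.111 × 19.7)] = 1596 mg/L.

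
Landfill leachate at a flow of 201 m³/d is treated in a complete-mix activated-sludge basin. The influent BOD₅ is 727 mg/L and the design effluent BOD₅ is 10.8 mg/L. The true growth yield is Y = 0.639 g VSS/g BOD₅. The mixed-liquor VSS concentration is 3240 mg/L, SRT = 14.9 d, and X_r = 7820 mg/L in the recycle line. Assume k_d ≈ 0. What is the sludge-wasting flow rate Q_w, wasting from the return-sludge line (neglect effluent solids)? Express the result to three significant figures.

Q_w ≈ 11.8 m³/d

Biomass mass balance (decay neglected): V·X = Y·Q·(S₀ − S)·θ_c, so V = 0.639 × 201 × (727 − 10.8) × 14.9 / 3240 = 423.0 m³.
Wasting from the return line (neglecting effluent solids): Q_w = V·X / (θ_c·X_r) = 423.0 × 3240 / (14.9 × 7820) = 11.76 m³/d.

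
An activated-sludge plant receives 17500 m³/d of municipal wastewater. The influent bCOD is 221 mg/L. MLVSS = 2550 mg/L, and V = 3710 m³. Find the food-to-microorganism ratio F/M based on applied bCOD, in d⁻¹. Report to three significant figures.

Food-to-microorganism ratio F/M = Q S₀ / (V X) = 17500 × 221 / (3710 × 2550) = 0.4088 d⁻¹.

F/M ≈ 0.409 d⁻¹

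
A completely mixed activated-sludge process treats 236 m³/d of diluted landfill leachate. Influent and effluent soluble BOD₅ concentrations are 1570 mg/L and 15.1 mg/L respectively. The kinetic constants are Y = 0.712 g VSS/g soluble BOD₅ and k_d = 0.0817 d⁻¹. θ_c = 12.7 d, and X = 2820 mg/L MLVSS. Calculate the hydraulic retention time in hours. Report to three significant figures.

Rearranging the biomass balance for a CMAS with decay, V = Y·Q·ΔS·θ_c / [X·(1+k_d θ_c)] = 0.712 × 236 × (1570 − 15.1) × 12.7 / [2820 × (1 + 0.0817 × 12.7)] = 3.32×10^6 / 5746 = 577.5 m³.
Hydraulic retention time τ = V/Q = 577.5 / 236 = 2.447 d = 58.73 h.

τ ≈ 58.7 h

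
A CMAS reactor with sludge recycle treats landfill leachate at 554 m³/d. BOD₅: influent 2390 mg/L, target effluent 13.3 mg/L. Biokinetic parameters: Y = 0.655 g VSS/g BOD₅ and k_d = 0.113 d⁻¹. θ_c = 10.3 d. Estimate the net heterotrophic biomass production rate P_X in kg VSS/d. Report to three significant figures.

P_X ≈ 399 kg VSS/d

Correct the yield for decay: Y_obs = Y/(1 + k_d θ_c) = 0.655 / (1 + 0.113 × 10.3) = 0.655 / 2.164 = 0.3027.
Q·(S₀ − S) = 554 × (2390 − 13.3) × 10⁻³ = 1317 kg/d removed.
P_X = Y_obs · Q(S₀ − S) = 0.3027 × 1317 = 398.6 kg VSS/d.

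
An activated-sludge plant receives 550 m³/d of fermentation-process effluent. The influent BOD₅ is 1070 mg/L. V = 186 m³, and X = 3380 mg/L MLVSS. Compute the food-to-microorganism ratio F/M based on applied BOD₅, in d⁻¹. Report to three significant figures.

F/M = applied load / biomass = Q·S₀/(V·X) = 550 × 1070 / (186.0 × 3380) = 0.9361 d⁻¹.

F/M ≈ 0.936 d⁻¹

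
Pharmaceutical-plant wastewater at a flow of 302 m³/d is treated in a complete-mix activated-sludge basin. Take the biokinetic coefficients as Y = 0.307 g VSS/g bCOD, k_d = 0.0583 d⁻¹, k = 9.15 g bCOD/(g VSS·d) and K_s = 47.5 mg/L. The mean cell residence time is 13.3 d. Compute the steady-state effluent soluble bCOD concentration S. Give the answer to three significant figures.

S ≈ 2.37 mg/L

For a completely mixed reactor with recycle the Lawrence–McCarty relation gives S = K_s·(1 + k_d·θ_c) / [θ_c·(Y·k − k_d) − 1] = 47.5 × (1 + 0.0583 × 13.3) / [13.3 × (0.307 × 9.15 − 0.0583) − 1] = 84.33 / 35.58 = 2.370 mg/L.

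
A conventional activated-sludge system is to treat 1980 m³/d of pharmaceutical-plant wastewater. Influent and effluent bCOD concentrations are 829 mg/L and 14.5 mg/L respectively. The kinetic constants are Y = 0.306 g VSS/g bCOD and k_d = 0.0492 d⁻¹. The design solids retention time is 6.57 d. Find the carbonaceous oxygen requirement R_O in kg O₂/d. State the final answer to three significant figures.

Observed yield with endogenous decay: Y_obs = Y / (1 + k_d·θ_c) = 0.306 / (1 + 0.0492 × 6.57) = 0.306 / 1.323 = 0.2312 g VSS/g bCOD.
Q·(S₀ − S) = 1980 × (829 − 14.5) × 10⁻³ = 1613 kg/d removed.
P_X = Y_obs·Q·(S₀ − S) = 0.2312 × 1613 = 372.9 kg VSS/d.
R_O = Q·(S₀ − S) − 1.42·P_X = 1613 − 1.42 × 372.9 = 1083 kg O₂/d.

R_O ≈ 1080 kg O₂/d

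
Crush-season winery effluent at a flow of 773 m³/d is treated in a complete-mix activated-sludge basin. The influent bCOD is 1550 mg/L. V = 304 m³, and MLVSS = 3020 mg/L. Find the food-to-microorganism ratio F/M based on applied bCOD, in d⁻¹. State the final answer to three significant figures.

F/M = applied load / biomass = Q·S₀/(V·X) = 773 × 1550 / (304.0 × 3020) = 1.305 d⁻¹.

F/M ≈ 1.31 d⁻¹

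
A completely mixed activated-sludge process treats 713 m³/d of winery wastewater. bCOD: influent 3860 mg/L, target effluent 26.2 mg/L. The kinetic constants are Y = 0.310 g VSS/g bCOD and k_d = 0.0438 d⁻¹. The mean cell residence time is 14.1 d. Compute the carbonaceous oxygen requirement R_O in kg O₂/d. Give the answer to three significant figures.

R_O ≈ 1990 kg O₂/d

Observed yield with endogenous decay: Y_obs = Y / (1 + k_d·θ_c) = 0.310 / (1 + 0.0438 × 14.1) = 0.310 / 1.618 = 0.1916 g VSS/g bCOD.
Substrate removed = Q·(S₀ − S) = 713 m³/d × (3860 − 26.2) g/m³ = 2.73×10^6 g/d = 2733 kg/d.
Net sludge production P_X = 0.1916 × 2733 = 523.9 kg VSS/d.
R_O = Q·ΔS − 1.42 P_X = 2733 − 743.9 = 1990 kg O₂/d.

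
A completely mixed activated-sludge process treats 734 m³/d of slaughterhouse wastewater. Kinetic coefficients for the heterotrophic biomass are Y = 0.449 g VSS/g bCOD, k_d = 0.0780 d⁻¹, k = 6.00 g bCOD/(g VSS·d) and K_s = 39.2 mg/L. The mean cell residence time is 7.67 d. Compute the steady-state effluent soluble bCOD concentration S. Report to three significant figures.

For a completely mixed reactor with recycle the Lawrence–McCarty relation gives S = K_s·(1 + k_d·θ_c) / [θ_c·(Y·k − k_d) − 1] = 39.2 × (1 + 0.0780 × 7.67) / [7.67 × (0.449 × 6.00 − 0.0780) − 1] = 62.65 / 19.06 = 3.286 mg/L.

S ≈ 3.29 mg/L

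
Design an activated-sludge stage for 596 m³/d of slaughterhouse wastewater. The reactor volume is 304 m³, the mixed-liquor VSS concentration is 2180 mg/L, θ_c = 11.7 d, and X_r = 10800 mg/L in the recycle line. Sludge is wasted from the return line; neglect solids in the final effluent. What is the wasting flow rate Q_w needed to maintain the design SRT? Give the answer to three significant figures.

Wasting from the return line (neglecting effluent solids): Q_w = V·X / (θ_c·X_r) = 304.0 × 2180 / (11.7 × 10800) = 5.245 m³/d.

Q_w ≈ 5.24 m³/d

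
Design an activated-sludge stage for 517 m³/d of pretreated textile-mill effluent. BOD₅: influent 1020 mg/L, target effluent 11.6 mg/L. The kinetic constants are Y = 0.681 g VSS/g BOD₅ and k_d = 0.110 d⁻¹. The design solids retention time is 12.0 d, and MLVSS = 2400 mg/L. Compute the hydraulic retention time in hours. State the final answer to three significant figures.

τ ≈ 35.5 h

Rearranging the biomass balance for a CMAS with decay, V = Y·Q·ΔS·θ_c / [X·(1+k_d θ_c)] = 0.681 × 517 × (1020 − 11.6) × 12.0 / [2400 × (1 + 0.110 × 12.0)] = 4.26×10^6 / 5568 = 765.2 m³.
τ = V/Q = 765.2/517 = 1.480 d, or 35.52 h.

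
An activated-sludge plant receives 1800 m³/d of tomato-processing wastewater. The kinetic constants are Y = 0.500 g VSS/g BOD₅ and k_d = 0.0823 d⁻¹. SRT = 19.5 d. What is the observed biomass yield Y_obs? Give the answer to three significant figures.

Y_obs ≈ 0.192 g VSS/g BOD₅

The observed yield is Y_obs = Y/(1 + k_d·θ_c) = 0.500 / (1 + 0.0823 × 19.5) = 0.500 / 2.605 = 0.1919 g VSS per g BOD₅ removed.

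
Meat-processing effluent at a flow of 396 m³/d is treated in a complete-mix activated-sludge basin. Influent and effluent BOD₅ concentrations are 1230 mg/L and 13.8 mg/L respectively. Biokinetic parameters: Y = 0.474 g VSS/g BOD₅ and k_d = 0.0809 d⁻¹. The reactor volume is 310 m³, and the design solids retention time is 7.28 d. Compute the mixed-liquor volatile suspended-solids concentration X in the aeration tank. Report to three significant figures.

X ≈ 3370 mg/L

Solving the biomass balance for X: X = Y Q (S₀−S) θ_c / [V (1+k_d θ_c)] = 0.474 × 396 × (1230 − 13.8) × 7.28 / [310 × (1 + 0.0809 × 7.28)] = 3374 mg/L.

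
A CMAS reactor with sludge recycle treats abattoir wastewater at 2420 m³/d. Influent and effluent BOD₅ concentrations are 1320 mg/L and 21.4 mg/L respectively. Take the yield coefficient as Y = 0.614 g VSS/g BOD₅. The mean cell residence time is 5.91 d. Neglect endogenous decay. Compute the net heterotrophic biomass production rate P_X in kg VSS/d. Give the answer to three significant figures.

P_X ≈ 1930 kg VSS/d

Since k_d ≈ 0, Y_obs = Y = 0.614 g VSS/g BOD₅.
ΔS = 1320 − 21.4 = 1299 mg/L, so the substrate removal rate is 2420 × 1299/1000 = 3143 kg BOD₅/d.
So the net sludge growth is P_X = 0.6140 × 3143 = 1930 kg VSS/d.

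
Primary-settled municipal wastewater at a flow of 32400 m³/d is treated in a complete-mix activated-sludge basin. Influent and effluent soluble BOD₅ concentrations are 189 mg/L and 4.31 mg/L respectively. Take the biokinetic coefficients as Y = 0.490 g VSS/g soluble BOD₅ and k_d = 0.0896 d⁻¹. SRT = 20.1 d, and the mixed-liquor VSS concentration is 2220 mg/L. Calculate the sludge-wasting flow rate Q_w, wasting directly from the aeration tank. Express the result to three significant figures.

From the SRT design equation V = Y Q (S₀−S) θ_c / [X (1 + k_d θ_c)] = 0.490 × 32400 × (189 − 4.31) × 20.1 / [2220 × (1 + 0.0896 × 20.1)] = 5.89×10^7 / 6218 = 9478 m³.
Wasting from the aeration tank: Q_w = V / θ_c = 9478 / 20.1 = 471.5 m³/d.

Q_w ≈ 472 m³/d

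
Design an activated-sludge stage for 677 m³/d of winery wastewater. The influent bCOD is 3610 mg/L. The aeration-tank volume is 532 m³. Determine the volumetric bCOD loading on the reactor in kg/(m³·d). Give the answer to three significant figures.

L_v ≈ 4.59 kg bCOD/(m³·d)

Volumetric loading L_v = Q·S₀ / V = 677 × 3610 g/m³ / 532.0 m³ = 4594 g/(m³·d) = 4.594 kg bCOD/(m³·d).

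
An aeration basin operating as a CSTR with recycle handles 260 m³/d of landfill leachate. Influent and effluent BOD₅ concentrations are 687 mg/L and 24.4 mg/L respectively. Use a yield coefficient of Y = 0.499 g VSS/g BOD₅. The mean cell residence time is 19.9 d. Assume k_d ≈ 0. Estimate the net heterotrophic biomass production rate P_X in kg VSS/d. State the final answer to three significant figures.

P_X ≈ 86.0 kg VSS/d

No decay correction is needed, so Y_obs = Y = 0.499.
Substrate removed = Q·(S₀ − S) = 260 m³/d × (687 − 24.4) g/m³ = 1.72×10^5 g/d = 172.3 kg/d.
Biomass produced: P_X = Y_obs·Q·ΔS = 0.4990 × 172.3 ≈ 85.97 kg VSS/d.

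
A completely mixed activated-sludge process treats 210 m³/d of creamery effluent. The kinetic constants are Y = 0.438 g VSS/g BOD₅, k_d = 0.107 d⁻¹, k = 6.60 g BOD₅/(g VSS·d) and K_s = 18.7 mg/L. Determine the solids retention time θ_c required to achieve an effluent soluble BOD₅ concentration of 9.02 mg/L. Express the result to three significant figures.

At the target effluent, Y k S/(K_s+S) = 0.438×6.60×9.02/27.72 = 0.9407 d⁻¹.
θ_c = 1/(μ − k_d) = 1/(0.9407 − 0.107) = 1/0.8337 = 1.200 d.

θ_c ≈ 1.20 d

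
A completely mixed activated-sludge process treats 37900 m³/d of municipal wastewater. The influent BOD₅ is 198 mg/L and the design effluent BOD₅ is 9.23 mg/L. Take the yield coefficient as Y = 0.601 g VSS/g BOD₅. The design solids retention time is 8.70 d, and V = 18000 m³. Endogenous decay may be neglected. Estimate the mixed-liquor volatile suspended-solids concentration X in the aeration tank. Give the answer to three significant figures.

X ≈ 2080 mg/L

From V·X = Y·Q·(S₀ − S)·θ_c (decay neglected): X = 0.601 × 37900 × (198 − 9.23) × 8.70 / 18000 = 2078 mg/L.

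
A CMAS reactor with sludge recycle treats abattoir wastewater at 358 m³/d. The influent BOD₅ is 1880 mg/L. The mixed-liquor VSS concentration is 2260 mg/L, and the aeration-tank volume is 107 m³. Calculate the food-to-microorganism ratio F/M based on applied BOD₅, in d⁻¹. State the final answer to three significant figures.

Food-to-microorganism ratio F/M = Q S₀ / (V X) = 358 × 1880 / (107.0 × 2260) = 2.783 d⁻¹.

F/M ≈ 2.78 d⁻¹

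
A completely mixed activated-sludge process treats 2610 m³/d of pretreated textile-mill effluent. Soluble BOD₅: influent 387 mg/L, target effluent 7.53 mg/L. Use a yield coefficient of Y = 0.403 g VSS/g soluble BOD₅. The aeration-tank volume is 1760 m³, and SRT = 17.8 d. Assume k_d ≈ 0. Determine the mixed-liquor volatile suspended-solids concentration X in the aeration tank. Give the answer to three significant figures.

From V·X = Y·Q·(S₀ − S)·θ_c (decay neglected): X = 0.403 × 2610 × (387 − 7.53) × 17.8 / 1760 = 4037 mg/L.

X ≈ 4040 mg/L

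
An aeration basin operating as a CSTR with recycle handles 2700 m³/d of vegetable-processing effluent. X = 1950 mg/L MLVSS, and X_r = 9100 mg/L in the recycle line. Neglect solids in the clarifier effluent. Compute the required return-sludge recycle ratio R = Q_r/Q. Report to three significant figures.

Mass balance around the secondary clarifier (neglecting effluent solids): R = X / (X_r − X) = 1950 / (9100 − 1950) = 0.2727.

R ≈ 0.273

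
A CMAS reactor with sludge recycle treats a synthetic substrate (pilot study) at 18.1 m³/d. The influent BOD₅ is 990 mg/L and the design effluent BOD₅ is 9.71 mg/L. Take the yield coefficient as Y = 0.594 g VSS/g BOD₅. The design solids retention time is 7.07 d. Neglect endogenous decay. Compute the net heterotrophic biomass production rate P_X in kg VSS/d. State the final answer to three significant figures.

Since k_d ≈ 0, Y_obs = Y = 0.594 g VSS/g BOD₅.
ΔS = 990 − 9.71 = 980.3 mg/L, so the substrate removal rate is 18.1 × 980.3/1000 = 17.74 kg BOD₅/d.
P_X = Y_obs · Q(S₀ − S) = 0.5940 × 17.74 = 10.54 kg VSS/d.

P_X ≈ 10.5 kg VSS/d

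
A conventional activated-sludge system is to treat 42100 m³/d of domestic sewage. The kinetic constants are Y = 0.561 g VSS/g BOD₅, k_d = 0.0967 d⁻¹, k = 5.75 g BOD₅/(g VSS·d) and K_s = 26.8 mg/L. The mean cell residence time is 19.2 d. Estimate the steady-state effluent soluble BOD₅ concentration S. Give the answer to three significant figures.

S ≈ 1.30 mg/L

For a completely mixed reactor with recycle the Lawrence–McCarty relation gives S = K_s·(1 + k_d·θ_c) / [θ_c·(Y·k − k_d) − 1] = 26.8 × (1 + 0.0967 × 19.2) / [19.2 × (0.561 × 5.75 − 0.0967) − 1] = 76.56 / 59.08 = 1.296 mg/L.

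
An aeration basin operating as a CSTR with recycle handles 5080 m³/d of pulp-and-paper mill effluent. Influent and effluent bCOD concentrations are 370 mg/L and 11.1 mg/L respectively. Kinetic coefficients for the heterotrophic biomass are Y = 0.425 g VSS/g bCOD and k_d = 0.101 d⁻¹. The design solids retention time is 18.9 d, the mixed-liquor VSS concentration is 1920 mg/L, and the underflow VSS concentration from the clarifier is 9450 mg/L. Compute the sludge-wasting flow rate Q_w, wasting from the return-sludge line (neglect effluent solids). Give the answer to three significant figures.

Q_w ≈ 28.2 m³/d

Rearranging the biomass balance for a CMAS with decay, V = Y·Q·ΔS·θ_c / [X·(1+k_d θ_c)] = 0.425 × 5080 × (370 − 11.1) × 18.9 / [1920 × (1 + 0.101 × 18.9)] = 1.46×10^7 / 5585 = 2622 m³.
Q_w = (V·X)/(θ_c X_r) = 2622 × 1920 / (18.9 × 9450) = 28.19 m³/d.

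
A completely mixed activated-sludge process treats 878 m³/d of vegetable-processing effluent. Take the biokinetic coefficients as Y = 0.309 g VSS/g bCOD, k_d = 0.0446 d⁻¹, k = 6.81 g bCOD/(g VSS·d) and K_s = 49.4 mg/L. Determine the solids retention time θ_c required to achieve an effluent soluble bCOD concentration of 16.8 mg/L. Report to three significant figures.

θ_c ≈ 2.04 d

Specific growth rate at S = 16.8 mg/L: μ = YkS/(K_s+S) = 0.309·6.81·16.8/(49.4+16.8) = 0.5340 d⁻¹.
θ_c = 1/(μ − k_d) = 1/(0.5340 − 0.0446) = 1/0.4894 = 2.043 d.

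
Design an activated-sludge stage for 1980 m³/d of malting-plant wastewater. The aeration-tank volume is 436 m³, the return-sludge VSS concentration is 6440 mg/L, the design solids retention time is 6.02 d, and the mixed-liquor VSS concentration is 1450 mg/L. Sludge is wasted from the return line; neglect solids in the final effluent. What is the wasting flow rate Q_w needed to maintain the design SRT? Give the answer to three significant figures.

Q_w = (V·X)/(θ_c X_r) = 436.0 × 1450 / (6.02 × 6440) = 16.31 m³/d.

Q_w ≈ 16.3 m³/d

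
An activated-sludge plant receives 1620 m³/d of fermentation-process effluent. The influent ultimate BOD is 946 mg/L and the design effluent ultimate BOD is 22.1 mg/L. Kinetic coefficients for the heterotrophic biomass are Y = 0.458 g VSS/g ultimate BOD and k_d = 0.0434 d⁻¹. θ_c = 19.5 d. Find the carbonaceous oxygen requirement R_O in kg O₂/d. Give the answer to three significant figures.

R_O ≈ 969 kg O₂/d

Y_obs = Y / (1 + k_d θ_c) = 0.458 / (1 + 0.0434 × 19.5) = 0.458 / 1.846 = 0.2481.
Mass of ultimate BOD removed per day: Q(S₀ − S) = 1620 × 923.9 g/m³ = 1497 kg/d.
P_X = Y_obs·Q·(S₀ − S) = 0.2481 × 1497 = 371.3 kg VSS/d.
R_O = Q·(S₀ − S) − 1.42·P_X = 1497 − 1.42 × 371.3 = 969.5 kg O₂/d.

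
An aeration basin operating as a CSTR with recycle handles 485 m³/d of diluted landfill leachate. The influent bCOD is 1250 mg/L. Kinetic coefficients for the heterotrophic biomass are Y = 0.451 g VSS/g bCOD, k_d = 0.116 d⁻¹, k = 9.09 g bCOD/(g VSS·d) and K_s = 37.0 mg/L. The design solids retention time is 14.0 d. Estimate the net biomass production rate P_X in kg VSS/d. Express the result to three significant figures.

P_X ≈ 104 kg VSS/d

For a completely mixed reactor with recycle the Lawrence–McCarty relation gives S = K_s·(1 + k_d·θ_c) / [θ_c·(Y·k − k_d) − 1] = 37.0 × (1 + 0.116 × 14.0) / [14.0 × (0.451 × 9.09 − 0.116) − 1] = 97.09 / 54.77 = 1.773 mg/L.
Observed yield with endogenous decay: Y_obs = Y / (1 + k_d·θ_c) = 0.451 / (1 + 0.116 × 14.0) = 0.451 / 2.624 = 0.1719 g VSS/g bCOD.
Q·(S₀ − S) = 485 × (1250 − 1.77) × 10⁻³ = 605.4 kg/d removed.
Biomass produced: P_X = Y_obs·Q·ΔS = 0.1719 × 605.4 ≈ 104.1 kg VSS/d.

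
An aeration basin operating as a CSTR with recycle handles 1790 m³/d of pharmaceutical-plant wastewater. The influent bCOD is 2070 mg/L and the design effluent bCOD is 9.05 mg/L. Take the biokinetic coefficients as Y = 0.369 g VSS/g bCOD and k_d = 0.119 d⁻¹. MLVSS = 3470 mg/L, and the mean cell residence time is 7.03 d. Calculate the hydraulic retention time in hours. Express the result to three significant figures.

τ ≈ 20.1 h

Rearranging the biomass balance for a CMAS with decay, V = Y·Q·ΔS·θ_c / [X·(1+k_d θ_c)] = 0.369 × 1790 × (2070 − 9.05) × 7.03 / [3470 × (1 + 0.119 × 7.03)] = 9.57×10^6 / 6373 = 1502 m³.
τ = V/Q = 1502/1790 = 0.8389 d, or 20.13 h.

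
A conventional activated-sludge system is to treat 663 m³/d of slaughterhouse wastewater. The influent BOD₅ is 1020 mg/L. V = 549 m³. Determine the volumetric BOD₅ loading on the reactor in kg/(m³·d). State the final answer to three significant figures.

L_v ≈ 1.23 kg BOD₅/(m³·d)

L_v = Q S₀ / V = 663 × 1020 × 10⁻³ / 549.0 = 1.232 kg/(m³·d).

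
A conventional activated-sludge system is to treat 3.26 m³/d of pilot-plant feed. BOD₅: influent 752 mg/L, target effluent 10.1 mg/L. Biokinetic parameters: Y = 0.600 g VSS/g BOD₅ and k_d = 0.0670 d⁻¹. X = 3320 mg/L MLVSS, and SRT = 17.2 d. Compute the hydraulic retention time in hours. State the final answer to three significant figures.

τ ≈ 25.7 h

Rearranging the biomass balance for a CMAS with decay, V = Y·Q·ΔS·θ_c / [X·(1+k_d θ_c)] = 0.600 × 3.26 × (752 − 10.1) × 17.2 / [3320 × (1 + 0.0670 × 17.2)] = 2.5×10^4 / 7146 = 3.493 m³.
Hydraulic retention time τ = V/Q = 3.493 / 3.26 = 1.071 d = 25.71 h.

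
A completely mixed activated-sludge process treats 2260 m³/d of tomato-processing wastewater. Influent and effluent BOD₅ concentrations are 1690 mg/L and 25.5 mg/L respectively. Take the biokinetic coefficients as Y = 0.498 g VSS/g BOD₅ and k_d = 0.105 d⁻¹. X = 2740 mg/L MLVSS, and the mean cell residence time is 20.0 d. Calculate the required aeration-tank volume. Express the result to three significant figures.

Steady-state biomass mass balance: V·X·(1 + k_d·θ_c) = Y·Q·(S₀ − S)·θ_c, so V = 0.498 × 2260 × (1690 − 25.5) × 20.0 / [2740 × (1 + 0.105 × 20.0)] = 3.75×10^7 / 8494 = 4411 m³.

V ≈ 4410 m³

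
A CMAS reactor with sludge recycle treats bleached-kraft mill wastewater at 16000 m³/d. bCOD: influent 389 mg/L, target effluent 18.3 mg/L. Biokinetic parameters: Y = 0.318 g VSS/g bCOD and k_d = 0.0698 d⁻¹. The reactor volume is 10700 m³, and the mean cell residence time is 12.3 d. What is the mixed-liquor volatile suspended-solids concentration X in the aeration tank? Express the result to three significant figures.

X ≈ 1170 mg/L

Solving the biomass balance for X: X = Y Q (S₀−S) θ_c / [V (1+k_d θ_c)] = 0.318 × 16000 × (389 − 18.3) × 12.3 / [10700 × (1 + 0.0698 × 12.3)] = 1167 mg/L.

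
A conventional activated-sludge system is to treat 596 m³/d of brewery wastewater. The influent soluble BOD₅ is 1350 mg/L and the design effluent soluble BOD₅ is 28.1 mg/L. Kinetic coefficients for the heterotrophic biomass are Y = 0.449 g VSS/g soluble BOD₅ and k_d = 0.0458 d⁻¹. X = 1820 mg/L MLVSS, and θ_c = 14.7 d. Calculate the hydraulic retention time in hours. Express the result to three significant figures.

τ ≈ 68.8 h

Steady-state biomass mass balance: V·X·(1 + k_d·θ_c) = Y·Q·(S₀ − S)·θ_c, so V = 0.449 × 596 × (1350 − 28.1) × 14.7 / [1820 × (1 + 0.0458 × 14.7)] = 5.2×10^6 / 3045 = 1708 m³.
HRT = V/Q = 1708 m³ / 596 m³·d⁻¹ = 2.865 d × 24 = 68.76 h.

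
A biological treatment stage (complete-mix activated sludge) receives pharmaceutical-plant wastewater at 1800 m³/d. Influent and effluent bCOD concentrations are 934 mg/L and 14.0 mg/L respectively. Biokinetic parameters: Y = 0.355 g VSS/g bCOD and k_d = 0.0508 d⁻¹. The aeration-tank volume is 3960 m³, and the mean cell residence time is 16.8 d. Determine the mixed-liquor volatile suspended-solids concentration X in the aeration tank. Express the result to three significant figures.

X = Y·Q·ΔS·θ_c / [V·(1 + k_d θ_c)] = 0.355 × 1800 × (934 − 14.0) × 16.8 / [3960 × (1 + 0.0508 × 16.8)] = 1346 mg/L.

X ≈ 1350 mg/L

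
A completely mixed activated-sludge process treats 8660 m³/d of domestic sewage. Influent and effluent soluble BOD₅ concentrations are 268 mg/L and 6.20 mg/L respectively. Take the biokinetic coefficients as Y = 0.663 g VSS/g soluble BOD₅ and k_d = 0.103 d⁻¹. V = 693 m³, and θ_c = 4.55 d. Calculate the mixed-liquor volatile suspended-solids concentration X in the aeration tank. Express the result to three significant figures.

Solving the biomass balance for X: X = Y Q (S₀−S) θ_c / [V (1+k_d θ_c)] = 0.663 × 8660 × (268 − 6.20) × 4.55 / [693 × (1 + 0.103 × 4.55)] = 6720 mg/L.

X ≈ 6720 mg/L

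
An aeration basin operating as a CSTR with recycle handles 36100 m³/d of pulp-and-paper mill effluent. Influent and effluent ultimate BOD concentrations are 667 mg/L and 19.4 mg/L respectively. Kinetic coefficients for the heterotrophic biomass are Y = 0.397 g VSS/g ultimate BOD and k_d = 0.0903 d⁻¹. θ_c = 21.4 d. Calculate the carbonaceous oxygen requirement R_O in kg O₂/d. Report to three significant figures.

R_O ≈ 18900 kg O₂/d

Observed yield with endogenous decay: Y_obs = Y / (1 + k_d·θ_c) = 0.397 / (1 + 0.0903 × 21.4) = 0.397 / 2.932 = 0.1354 g VSS/g ultimate BOD.
Q·(S₀ − S) = 36100 × (667 − 19.4) × 10⁻³ = 23378 kg/d removed.
P_X = Y_obs·Q·(S₀ − S) = 0.1354 × 23378 = 3165 kg VSS/d.
R_O = Q·(S₀ − S) − 1.42·P_X = 23378 − 1.42 × 3165 = 18884 kg O₂/d.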